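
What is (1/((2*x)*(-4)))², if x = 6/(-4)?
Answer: 1/144 ≈ 0.0069444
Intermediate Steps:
x = -3/2 (x = 6*(-¼) = -3/2 ≈ -1.5000)
(1/((2*x)*(-4)))² = (1/((2*(-3/2))*(-4)))² = (1/(-3*(-4)))² = (1/12)² = 1/144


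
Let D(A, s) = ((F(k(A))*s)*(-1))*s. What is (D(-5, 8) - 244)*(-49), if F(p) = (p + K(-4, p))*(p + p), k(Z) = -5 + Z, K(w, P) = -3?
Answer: 827316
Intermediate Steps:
F(p) = 2*p*(-3 + p) (F(p) = (p - 3)*(p + p) = (-3 + p)*(2*p) = 2*p*(-3 + p))
D(A, s) = -2*s²*(-8 + A)*(-5 + A) (D(A, s) = (((2*(-5 + A)*(-3 + (-5 + A)))*s)*(-1))*s = (((2*(-5 + A)*(-8 + A))*s)*(-1))*s = (((2*(-8 + A)*(-5 + A))*s)*(-1))*s = ((2*s*(-8 + A)*(-5 + A))*(-1))*s = (-2*s*(-8 + A)*(-5 + A))*s = -2*s²*(-8 + A)*(-5 + A))
(D(-5, 8) - 244)*(-49) = (-2*8²*(-8 - 5)*(-5 - 5) - 244)*(-49) = (-2*64*(-13)*(-10) - 244)*(-49) = (-16640 - 244)*(-49) = -16884*(-49) = 827316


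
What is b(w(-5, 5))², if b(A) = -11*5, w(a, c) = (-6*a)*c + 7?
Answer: 3025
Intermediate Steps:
w(a, c) = 7 - 6*a*c (w(a, c) = -6*a*c + 7 = 7 - 6*a*c)
b(A) = -55
b(w(-5, 5))² = (-55)² = 3025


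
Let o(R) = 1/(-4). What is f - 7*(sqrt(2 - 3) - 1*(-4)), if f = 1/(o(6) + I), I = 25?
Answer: -2768/99 - 7*I ≈ -27.96 - 7.0*I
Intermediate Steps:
o(R) = -1/4
f = 4/99 (f = 1/(-1/4 + 25) = 1/(99/4) = 4/99 ≈ 0.040404)
f - 7*(sqrt(2 - 3) - 1*(-4)) = 4/99 - 7*(sqrt(2 - 3) - 1*(-4)) = 4/99 - 7*(sqrt(-1) + 4) = 4/99 - 7*(I + 4) = 4/99 - 7*(4 + I) = 4/99 + (-28 - 7*I) = -2768/99 - 7*I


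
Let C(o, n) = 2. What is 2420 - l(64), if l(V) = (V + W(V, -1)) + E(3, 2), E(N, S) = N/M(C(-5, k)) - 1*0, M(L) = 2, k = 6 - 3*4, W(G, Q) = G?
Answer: 4581/2 ≈ 2290.5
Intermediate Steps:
k = -6 (k = 6 - 12 = -6)
E(N, S) = N/2 (E(N, S) = N/2 - 1*0 = N*(1/2) + 0 = N/2 + 0 = N/2)
l(V) = 3/2 + 2*V (l(V) = (V + V) + (1/2)*3 = 2*V + 3/2 = 3/2 + 2*V)
2420 - l(64) = 2420 - (3/2 + 2*64) = 2420 - (3/2 + 128) = 2420 - 1*259/2 = 2420 - 259/2 = 4581/2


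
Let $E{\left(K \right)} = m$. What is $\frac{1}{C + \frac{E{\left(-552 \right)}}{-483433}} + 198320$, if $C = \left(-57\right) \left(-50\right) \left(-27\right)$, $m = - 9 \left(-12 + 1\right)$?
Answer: $\frac{7377537604642247}{37200169449} \approx 1.9832 \cdot 10^{5}$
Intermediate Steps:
$m = 99$ ($m = \left(-9\right) \left(-11\right) = 99$)
$E{\left(K \right)} = 99$
$C = -76950$ ($C = 2850 \left(-27\right) = -76950$)
$\frac{1}{C + \frac{E{\left(-552 \right)}}{-483433}} + 198320 = \frac{1}{-76950 + \frac{99}{-483433}} + 198320 = \frac{1}{-76950 + 99 \left(- \frac{1}{483433}\right)} + 198320 = \frac{1}{-76950 - \frac{99}{483433}} + 198320 = \frac{1}{- \frac{37200169449}{483433}} + 198320 = - \frac{483433}{37200169449} + 198320 = \frac{7377537604642247}{37200169449}$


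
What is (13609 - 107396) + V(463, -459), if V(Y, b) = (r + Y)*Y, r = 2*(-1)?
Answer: 119656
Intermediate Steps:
r = -2
V(Y, b) = Y*(-2 + Y) (V(Y, b) = (-2 + Y)*Y = Y*(-2 + Y))
(13609 - 107396) + V(463, -459) = (13609 - 107396) + 463*(-2 + 463) = -93787 + 463*461 = -93787 + 213443 = 119656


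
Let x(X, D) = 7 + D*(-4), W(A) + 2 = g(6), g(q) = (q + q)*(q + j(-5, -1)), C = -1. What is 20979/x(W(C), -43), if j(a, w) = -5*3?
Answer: 20979/179 ≈ 117.20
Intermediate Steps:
j(a, w) = -15
g(q) = 2*q*(-15 + q) (g(q) = (q + q)*(q - 15) = (2*q)*(-15 + q) = 2*q*(-15 + q))
W(A) = -110 (W(A) = -2 + 2*6*(-15 + 6) = -2 + 2*6*(-9) = -2 - 108 = -110)
x(X, D) = 7 - 4*D
20979/x(W(C), -43) = 20979/(7 - 4*(-43)) = 20979/(7 + 172) = 20979/179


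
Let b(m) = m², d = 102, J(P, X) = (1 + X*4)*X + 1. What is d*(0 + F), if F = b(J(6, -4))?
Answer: 379542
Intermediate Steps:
J(P, X) = 1 + X*(1 + 4*X) (J(P, X) = (1 + 4*X)*X + 1 = X*(1 + 4*X) + 1 = 1 + X*(1 + 4*X))
F = 3721 (F = (1 - 4 + 4*(-4)²)² = (1 - 4 + 4*16)² = (1 - 4 + 64)² = 61² = 3721)
d*(0 + F) = 102*(0 + 3721) = 102*3721 = 379542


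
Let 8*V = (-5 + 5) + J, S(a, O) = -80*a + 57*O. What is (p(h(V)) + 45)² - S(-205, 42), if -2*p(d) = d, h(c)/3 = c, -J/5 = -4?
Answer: -273479/16 ≈ -17092.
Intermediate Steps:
J = 20 (J = -5*(-4) = 20)
V = 5/2 (V = ((-5 + 5) + 20)/8 = (0 + 20)/8 = (⅛)*20 = 5/2 ≈ 2.5000)
h(c) = 3*c
p(d) = -d/2
(p(h(V)) + 45)² - S(-205, 42) = (-3*5/(2*2) + 45)² - (-80*(-205) + 57*42) = (-½*15/2 + 45)² - (16400 + 2394) = (-15/4 + 45)² - 1*18794 = (165/4)² - 18794 = 27225/16 - 18794 = -273479/16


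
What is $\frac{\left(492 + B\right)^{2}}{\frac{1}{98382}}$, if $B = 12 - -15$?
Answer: $26500273902$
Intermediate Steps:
$B = 27$ ($B = 12 + 15 = 27$)
$\frac{\left(492 + B\right)^{2}}{\frac{1}{98382}} = \frac{\left(492 + 27\right)^{2}}{\frac{1}{98382}} = 519^{2} \frac{1}{\frac{1}{98382}} = 269361 \cdot 98382 = 26500273902$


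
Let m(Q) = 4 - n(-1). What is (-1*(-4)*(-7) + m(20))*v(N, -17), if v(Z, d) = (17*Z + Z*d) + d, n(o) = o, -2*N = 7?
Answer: 391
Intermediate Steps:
N = -7/2 (N = -1/2*7 = -7/2 ≈ -3.5000)
m(Q) = 5 (m(Q) = 4 - 1*(-1) = 4 + 1 = 5)
v(Z, d) = d + 17*Z + Z*d
(-1*(-4)*(-7) + m(20))*v(N, -17) = (-1*(-4)*(-7) + 5)*(-17 + 17*(-7/2) - 7/2*(-17)) = (4*(-7) + 5)*(-17 - 119/2 + 119/2) = (-28 + 5)*(-17) = -23*(-17) = 391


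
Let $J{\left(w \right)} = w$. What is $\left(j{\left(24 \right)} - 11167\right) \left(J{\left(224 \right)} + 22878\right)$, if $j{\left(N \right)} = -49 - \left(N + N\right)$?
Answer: $-260220928$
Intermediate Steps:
$j{\left(N \right)} = -49 - 2 N$
$\left(j{\left(24 \right)} - 11167\right) \left(J{\left(224 \right)} + 22878\right) = \left(\left(-49 - 48\right) - 11167\right) \left(224 + 22878\right) = \left(\left(-49 - 48\right) - 11167\right) 23102 = \left(-97 - 11167\right) 23102 = \left(-11264\right) 23102 = -260220928$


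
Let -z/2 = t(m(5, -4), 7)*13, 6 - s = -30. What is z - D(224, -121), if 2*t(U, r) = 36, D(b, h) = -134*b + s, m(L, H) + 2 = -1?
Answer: 29512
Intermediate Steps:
m(L, H) = -3 (m(L, H) = -2 - 1 = -3)
s = 36 (s = 6 - 1*(-30) = 6 + 30 = 36)
D(b, h) = 36 - 134*b (D(b, h) = -134*b + 36 = 36 - 134*b)
t(U, r) = 18 (t(U, r) = (½)*36 = 18)
z = -468 (z = -36*13 = -2*234 = -468)
z - D(224, -121) = -468 - (36 - 134*224) = -468 - (36 - 30016) = -468 - 1*(-29980) = -468 + 29980 = 29512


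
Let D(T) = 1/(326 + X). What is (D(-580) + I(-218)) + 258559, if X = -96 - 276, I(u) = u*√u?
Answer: 11893713/46 - 218*I*√218 ≈ 2.5856e+5 - 3218.7*I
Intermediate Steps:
I(u) = u^(3/2)
X = -372
D(T) = -1/46 (D(T) = 1/(326 - 372) = 1/(-46) = -1/46)
(D(-580) + I(-218)) + 258559 = (-1/46 + (-218)^(3/2)) + 258559 = (-1/46 - 218*I*√218) + 258559 = 11893713/46 - 218*I*√218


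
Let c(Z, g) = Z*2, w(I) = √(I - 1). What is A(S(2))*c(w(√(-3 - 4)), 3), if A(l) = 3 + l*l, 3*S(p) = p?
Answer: 62*√(-1 + I*√7)/9 ≈ 6.5868 + 9.5311*I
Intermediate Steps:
S(p) = p/3
A(l) = 3 + l²
w(I) = √(-1 + I)
c(Z, g) = 2*Z
A(S(2))*c(w(√(-3 - 4)), 3) = (3 + ((⅓)*2)²)*(2*√(-1 + √(-3 - 4))) = (3 + (⅔)²)*(2*√(-1 + √(-7))) = (3 + 4/9)*(2*√(-1 + I*√7)) = 31*(2*√(-1 + I*√7))/9 = 62*√(-1 + I*√7)/9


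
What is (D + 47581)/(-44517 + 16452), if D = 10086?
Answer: -57667/28065 ≈ -2.0548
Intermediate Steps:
(D + 47581)/(-44517 + 16452) = (10086 + 47581)/(-44517 + 16452) = 57667/(-28065) = 57667*(-1/28065) = -57667/28065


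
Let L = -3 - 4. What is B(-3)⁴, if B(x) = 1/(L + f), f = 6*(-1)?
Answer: 1/28561 ≈ 3.5013e-5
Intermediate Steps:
L = -7
f = -6
B(x) = -1/13 (B(x) = 1/(-7 - 6) = 1/(-13) = -1/13)
B(-3)⁴ = (-1/13)⁴ = 1/28561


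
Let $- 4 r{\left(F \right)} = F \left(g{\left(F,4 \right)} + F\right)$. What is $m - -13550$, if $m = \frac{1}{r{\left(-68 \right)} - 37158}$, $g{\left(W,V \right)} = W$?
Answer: $\frac{534818499}{39470} \approx 13550.0$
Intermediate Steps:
$r{\left(F \right)} = - \frac{F^{2}}{2}$ ($r{\left(F \right)} = - \frac{F \left(F + F\right)}{4} = - \frac{F 2 F}{4} = - \frac{2 F^{2}}{4} = - \frac{F^{2}}{2}$)
$m = - \frac{1}{39470}$ ($m = \frac{1}{- \frac{\left(-68\right)^{2}}{2} - 37158} = \frac{1}{\left(- \frac{1}{2}\right) 4624 - 37158} = \frac{1}{-2312 - 37158} = \frac{1}{-39470} = - \frac{1}{39470} \approx -2.5336 \cdot 10^{-5}$)
$m - -13550 = - \frac{1}{39470} - -13550 = - \frac{1}{39470} + 13550 = \frac{534818499}{39470}$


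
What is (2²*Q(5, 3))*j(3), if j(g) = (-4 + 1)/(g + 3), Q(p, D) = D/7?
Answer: -6/7 ≈ -0.85714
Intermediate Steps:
Q(p, D) = D/7 (Q(p, D) = D*(⅐) = D/7)
j(g) = -3/(3 + g)
(2²*Q(5, 3))*j(3) = (2²*((⅐)*3))*(-3/(3 + 3)) = (4*(3/7))*(-3/6) = 12*(-3*⅙)/7 = (12/7)*(-½) = -6/7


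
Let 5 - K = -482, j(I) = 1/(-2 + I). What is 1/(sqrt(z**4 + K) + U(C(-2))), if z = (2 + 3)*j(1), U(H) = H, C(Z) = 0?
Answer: sqrt(278)/556 ≈ 0.029988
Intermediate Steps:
K = 487 (K = 5 - 1*(-482) = 5 + 482 = 487)
z = -5 (z = (2 + 3)/(-2 + 1) = 5/(-1) = 5*(-1) = -5)
1/(sqrt(z**4 + K) + U(C(-2))) = 1/(sqrt((-5)**4 + 487) + 0) = 1/(sqrt(625 + 487) + 0) = 1/(sqrt(1112) + 0) = 1/(2*sqrt(278) + 0) = 1/(2*sqrt(278)) = sqrt(278)/556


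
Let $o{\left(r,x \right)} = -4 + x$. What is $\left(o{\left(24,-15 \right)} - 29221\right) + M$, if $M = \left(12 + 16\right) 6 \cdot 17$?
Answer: $-26384$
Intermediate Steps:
$M = 2856$ ($M = 28 \cdot 6 \cdot 17 = 168 \cdot 17 = 2856$)
$\left(o{\left(24,-15 \right)} - 29221\right) + M = \left(\left(-4 - 15\right) - 29221\right) + 2856 = \left(-19 - 29221\right) + 2856 = -29240 + 2856 = -26384$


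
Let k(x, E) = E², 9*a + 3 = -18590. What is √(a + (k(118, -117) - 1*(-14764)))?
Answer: 2*√59371/3 ≈ 162.44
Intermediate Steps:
a = -18593/9 (a = -⅓ + (⅑)*(-18590) = -⅓ - 18590/9 = -18593/9 ≈ -2065.9)
√(a + (k(118, -117) - 1*(-14764))) = √(-18593/9 + ((-117)² - 1*(-14764))) = √(-18593/9 + (13689 + 14764)) = √(-18593/9 + 28453) = √(237484/9) = 2*√59371/3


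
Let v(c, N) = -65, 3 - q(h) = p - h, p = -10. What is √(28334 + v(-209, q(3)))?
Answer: 9*√349 ≈ 168.13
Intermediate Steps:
q(h) = 13 + h (q(h) = 3 - (-10 - h) = 3 + (10 + h) = 13 + h)
√(28334 + v(-209, q(3))) = √(28334 - 65) = √28269 = 9*√349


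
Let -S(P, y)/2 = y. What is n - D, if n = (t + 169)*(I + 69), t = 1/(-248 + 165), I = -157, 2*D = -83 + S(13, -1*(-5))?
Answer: -2460857/166 ≈ -14824.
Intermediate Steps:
S(P, y) = -2*y
D = -93/2 (D = (-83 - (-2)*(-5))/2 = (-83 - 2*5)/2 = (-83 - 10)/2 = (1/2)*(-93) = -93/2 ≈ -46.500)
t = -1/83 (t = 1/(-83) = -1/83 ≈ -0.012048)
n = -1234288/83 (n = (-1/83 + 169)*(-157 + 69) = (14026/83)*(-88) = -1234288/83 ≈ -14871.)
n - D = -1234288/83 - 1*(-93/2) = -1234288/83 + 93/2 = -2460857/166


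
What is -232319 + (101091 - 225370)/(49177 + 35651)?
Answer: -19707280411/84828 ≈ -2.3232e+5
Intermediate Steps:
-232319 + (101091 - 225370)/(49177 + 35651) = -232319 - 124279/84828 = -19707280411/84828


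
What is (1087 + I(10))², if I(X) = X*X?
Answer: 1408969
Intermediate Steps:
I(X) = X²
(1087 + I(10))² = (1087 + 10²)² = (1087 + 100)² = 1187² = 1408969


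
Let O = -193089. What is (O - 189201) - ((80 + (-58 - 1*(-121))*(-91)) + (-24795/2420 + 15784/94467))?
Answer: -17220146637439/45722028 ≈ -3.7663e+5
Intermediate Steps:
(O - 189201) - ((80 + (-58 - 1*(-121))*(-91)) + (-24795/2420 + 15784/94467)) = (-193089 - 189201) - ((80 + (-58 - 1*(-121))*(-91)) + (-24795/2420 + 15784/94467)) = -382290 - ((80 + (-58 + 121)*(-91)) + (-24795*1/2420 + 15784*(1/94467))) = -382290 - ((80 + 63*(-91)) + (-4959/484 + 15784/94467)) = -382290 - ((80 - 5733) - 460822397/45722028) = -382290 - (-5653 - 460822397/45722028) = -382290 - 1*(-258927446681/45722028) = -382290 + 258927446681/45722028 = -17220146637439/45722028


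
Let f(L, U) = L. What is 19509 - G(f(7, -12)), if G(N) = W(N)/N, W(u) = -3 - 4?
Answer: 19510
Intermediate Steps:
W(u) = -7
G(N) = -7/N
19509 - G(f(7, -12)) = 19509 - (-7)/7 = 19509 - 1*(-1) = 19509 + 1 = 19510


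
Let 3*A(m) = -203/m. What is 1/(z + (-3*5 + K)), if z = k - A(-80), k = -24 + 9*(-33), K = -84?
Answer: -240/101003 ≈ -0.0023762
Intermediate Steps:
A(m) = -203/(3*m) (A(m) = (-203/m)/3 = -203/(3*m))
k = -321 (k = -24 - 297 = -321)
z = -77243/240 (z = -321 - (-203)/(3*(-80)) = -321 - (-203)*(-1)/(3*80) = -321 - 1*203/240 = -321 - 203/240 = -77243/240 ≈ -321.85)
1/(z + (-3*5 + K)) = 1/(-77243/240 + (-3*5 - 84)) = 1/(-77243/240 + (-15 - 84)) = 1/(-77243/240 - 99) = 1/(-101003/240) = -240/101003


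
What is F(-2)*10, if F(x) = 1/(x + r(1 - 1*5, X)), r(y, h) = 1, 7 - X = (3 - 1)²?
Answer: -10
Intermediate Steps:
X = 3 (X = 7 - (3 - 1)² = 7 - 1*2² = 7 - 1*4 = 7 - 4 = 3)
F(x) = 1/(1 + x) (F(x) = 1/(x + 1) = 1/(1 + x))
F(-2)*10 = 10/(1 - 2) = 10/(-1) = -1*10 = -10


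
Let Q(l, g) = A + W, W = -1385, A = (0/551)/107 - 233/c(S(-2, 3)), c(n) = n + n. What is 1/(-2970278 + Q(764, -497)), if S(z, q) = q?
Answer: -6/17830211 ≈ -3.3651e-7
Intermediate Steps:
c(n) = 2*n
A = -233/6 (A = (0/551)/107 - 233/(2*3) = (0*(1/551))*(1/107) - 233/6 = 0*(1/107) - 233*1/6 = 0 - 233/6 = -233/6 ≈ -38.833)
Q(l, g) = -8543/6 (Q(l, g) = -233/6 - 1385 = -8543/6)
1/(-2970278 + Q(764, -497)) = 1/(-2970278 - 8543/6) = 1/(-17830211/6) = -6/17830211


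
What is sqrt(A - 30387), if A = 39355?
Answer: 2*sqrt(2242) ≈ 94.699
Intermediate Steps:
sqrt(A - 30387) = sqrt(39355 - 30387) = sqrt(8968) = 2*sqrt(2242)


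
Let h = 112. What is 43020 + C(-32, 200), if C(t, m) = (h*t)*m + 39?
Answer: -673741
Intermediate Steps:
C(t, m) = 39 + 112*m*t (C(t, m) = (112*t)*m + 39 = 112*m*t + 39 = 39 + 112*m*t)
43020 + C(-32, 200) = 43020 + (39 + 112*200*(-32)) = 43020 + (39 - 716800) = 43020 - 716761 = -673741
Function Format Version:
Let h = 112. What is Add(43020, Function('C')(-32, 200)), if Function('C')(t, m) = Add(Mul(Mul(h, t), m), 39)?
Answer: -673741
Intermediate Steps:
Function('C')(t, m) = Add(39, Mul(112, m, t)) (Function('C')(t, m) = Add(Mul(Mul(112, t), m), 39) = Add(Mul(112, m, t), 39) = Add(39, Mul(112, m, t)))
Add(43020, Function('C')(-32, 200)) = Add(43020, Add(39, Mul(112, 200, -32))) = Add(43020, Add(39, -716800)) = Add(43020, -716761) = -673741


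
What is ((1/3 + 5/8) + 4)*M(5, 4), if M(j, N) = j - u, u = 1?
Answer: 119/6 ≈ 19.833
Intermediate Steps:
M(j, N) = -1 + j (M(j, N) = j - 1*1 = j - 1 = -1 + j)
((1/3 + 5/8) + 4)*M(5, 4) = ((1/3 + 5/8) + 4)*(-1 + 5) = ((1*(1/3) + 5*(1/8)) + 4)*4 = ((1/3 + 5/8) + 4)*4 = (23/24 + 4)*4 = (119/24)*4 = 119/6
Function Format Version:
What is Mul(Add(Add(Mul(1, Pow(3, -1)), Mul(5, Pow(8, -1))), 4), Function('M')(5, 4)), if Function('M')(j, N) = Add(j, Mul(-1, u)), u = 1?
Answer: Rational(119, 6) ≈ 19.833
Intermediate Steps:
Function('M')(j, N) = Add(-1, j) (Function('M')(j, N) = Add(j, Mul(-1, 1)) = Add(j, -1) = Add(-1, j))
Mul(Add(Add(Mul(1, Pow(3, -1)), Mul(5, Pow(8, -1))), 4), Function('M')(5, 4)) = Mul(Add(Add(Mul(1, Pow(3, -1)), Mul(5, Pow(8, -1))), 4), Add(-1, 5)) = Mul(Add(Add(Mul(1, Rational(1, 3)), Mul(5, Rational(1, 8))), 4), 4) = Mul(Add(Add(Rational(1, 3), Rational(5, 8)), 4), 4) = Mul(Add(Rational(23, 24), 4), 4) = Mul(Rational(119, 24), 4) = Rational(119, 6)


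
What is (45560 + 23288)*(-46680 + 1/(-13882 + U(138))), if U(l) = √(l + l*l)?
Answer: -309637127747615408/96345371 - 34424*√19182/96345371 ≈ -3.2138e+9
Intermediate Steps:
U(l) = √(l + l²)
(45560 + 23288)*(-46680 + 1/(-13882 + U(138))) = (45560 + 23288)*(-46680 + 1/(-13882 + √(138*(1 + 138)))) = 68848*(-46680 + 1/(-13882 + √(138*139))) = 68848*(-46680 + 1/(-13882 + √19182)) = -3213824640 + 68848/(-13882 + √19182)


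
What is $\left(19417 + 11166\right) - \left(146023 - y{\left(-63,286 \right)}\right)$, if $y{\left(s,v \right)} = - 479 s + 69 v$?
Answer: $-65529$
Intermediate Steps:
$\left(19417 + 11166\right) - \left(146023 - y{\left(-63,286 \right)}\right) = \left(19417 + 11166\right) - \left(146023 - \left(\left(-479\right) \left(-63\right) + 69 \cdot 286\right)\right) = 30583 - \left(146023 - \left(30177 + 19734\right)\right) = 30583 - \left(146023 - 49911\right) = 30583 - 96112 = -65529$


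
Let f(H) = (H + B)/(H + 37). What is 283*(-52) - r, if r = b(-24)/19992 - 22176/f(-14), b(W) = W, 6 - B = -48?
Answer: -8183387/4165 ≈ -1964.8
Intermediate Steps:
B = 54 (B = 6 - 1*(-48) = 6 + 48 = 54)
f(H) = (54 + H)/(37 + H) (f(H) = (H + 54)/(H + 37) = (54 + H)/(37 + H))
r = -53108753/4165 (r = -24/19992 - 22176*(37 - 14)/(54 - 14) = -24*1/19992 - 22176/(40/23) = -1/833 - 22176/((1/23)*40) = -1/833 - 22176/40/23 = -1/833 - 22176*23/40 = -1/833 - 63756/5 = -53108753/4165 ≈ -12751.)
283*(-52) - r = 283*(-52) - 1*(-53108753/4165) = -14716 + 53108753/4165 = -8183387/4165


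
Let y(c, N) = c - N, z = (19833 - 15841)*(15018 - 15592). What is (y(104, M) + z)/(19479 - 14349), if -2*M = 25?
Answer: -4582583/10260 ≈ -446.65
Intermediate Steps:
z = -2291408 (z = 3992*(-574) = -2291408)
M = -25/2 (M = -1/2*25 = -25/2 ≈ -12.500)
(y(104, M) + z)/(19479 - 14349) = ((104 - 1*(-25/2)) - 2291408)/(19479 - 14349) = ((104 + 25/2) - 2291408)/5130 = (233/2 - 2291408)*(1/5130) = -4582583/2*1/5130 = -4582583/10260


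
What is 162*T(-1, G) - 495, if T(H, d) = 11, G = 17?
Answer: 1287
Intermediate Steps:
162*T(-1, G) - 495 = 162*11 - 495 = 1782 - 495 = 1287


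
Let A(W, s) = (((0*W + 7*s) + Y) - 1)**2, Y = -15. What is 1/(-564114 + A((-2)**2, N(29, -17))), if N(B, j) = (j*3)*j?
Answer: 1/36074695 ≈ 2.7720e-8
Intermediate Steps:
N(B, j) = 3*j**2 (N(B, j) = (3*j)*j = 3*j**2)
A(W, s) = (-16 + 7*s)**2 (A(W, s) = (((0*W + 7*s) - 15) - 1)**2 = (((0 + 7*s) - 15) - 1)**2 = ((7*s - 15) - 1)**2 = ((-15 + 7*s) - 1)**2 = (-16 + 7*s)**2)
1/(-564114 + A((-2)**2, N(29, -17))) = 1/(-564114 + (-16 + 7*(3*(-17)**2))**2) = 1/(-564114 + (-16 + 7*(3*289))**2) = 1/(-564114 + (-16 + 7*867)**2) = 1/(-564114 + (-16 + 6069)**2) = 1/(-564114 + 6053**2) = 1/(-564114 + 36638809) = 1/36074695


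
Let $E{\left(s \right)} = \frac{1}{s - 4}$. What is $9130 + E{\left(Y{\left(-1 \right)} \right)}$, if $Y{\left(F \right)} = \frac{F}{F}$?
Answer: $\frac{27389}{3} \approx 9129.7$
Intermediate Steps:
$Y{\left(F \right)} = 1$
$E{\left(s \right)} = \frac{1}{-4 + s}$
$9130 + E{\left(Y{\left(-1 \right)} \right)} = 9130 + \frac{1}{-4 + 1} = 9130 + \frac{1}{-3} = 9130 - \frac{1}{3} = \frac{27389}{3}$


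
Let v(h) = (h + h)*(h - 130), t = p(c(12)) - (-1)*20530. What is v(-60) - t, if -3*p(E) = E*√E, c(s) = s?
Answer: 2270 + 8*√3 ≈ 2283.9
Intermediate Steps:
p(E) = -E^(3/2)/3 (p(E) = -E*√E/3 = -E^(3/2)/3)
t = 20530 - 8*√3 (t = -8*√3 - (-1)*20530 = -8*√3 - 1*(-20530) = -8*√3 + 20530 = 20530 - 8*√3 ≈ 20516.)
v(h) = 2*h*(-130 + h) (v(h) = (2*h)*(-130 + h) = 2*h*(-130 + h))
v(-60) - t = 2*(-60)*(-130 - 60) - (20530 - 8*√3) = 2*(-60)*(-190) + (-20530 + 8*√3) = 22800 + (-20530 + 8*√3) = 2270 + 8*√3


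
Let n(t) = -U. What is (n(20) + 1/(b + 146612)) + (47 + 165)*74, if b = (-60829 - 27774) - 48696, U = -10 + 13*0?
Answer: 146195475/9313 ≈ 15698.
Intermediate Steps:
U = -10 (U = -10 + 0 = -10)
n(t) = 10 (n(t) = -1*(-10) = 10)
b = -137299 (b = -88603 - 48696 = -137299)
(n(20) + 1/(b + 146612)) + (47 + 165)*74 = (10 + 1/(-137299 + 146612)) + (47 + 165)*74 = (10 + 1/9313) + 212*74 = (10 + 1/9313) + 15688 = 93131/9313 + 15688 = 146195475/9313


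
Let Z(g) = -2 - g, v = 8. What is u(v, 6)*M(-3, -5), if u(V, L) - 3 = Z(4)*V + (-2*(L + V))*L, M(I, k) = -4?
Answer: 852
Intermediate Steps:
u(V, L) = 3 - 6*V + L*(-2*L - 2*V) (u(V, L) = 3 + ((-2 - 1*4)*V + (-2*(L + V))*L) = 3 + ((-2 - 4)*V + (-2*L - 2*V)*L) = 3 + (-6*V + L*(-2*L - 2*V)) = 3 - 6*V + L*(-2*L - 2*V))
u(v, 6)*M(-3, -5) = (3 - 6*8 - 2*6² - 2*6*8)*(-4) = (3 - 48 - 2*36 - 96)*(-4) = (3 - 48 - 72 - 96)*(-4) = -213*(-4) = 852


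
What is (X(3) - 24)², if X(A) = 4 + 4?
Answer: 256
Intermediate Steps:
X(A) = 8
(X(3) - 24)² = (8 - 24)² = (-16)² = 256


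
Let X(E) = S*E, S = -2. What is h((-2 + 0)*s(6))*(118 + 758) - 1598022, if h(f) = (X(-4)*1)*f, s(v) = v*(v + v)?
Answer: -2607174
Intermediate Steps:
s(v) = 2*v² (s(v) = v*(2*v) = 2*v²)
X(E) = -2*E
h(f) = 8*f (h(f) = (-2*(-4)*1)*f = (8*1)*f = 8*f)
h((-2 + 0)*s(6))*(118 + 758) - 1598022 = (8*((-2 + 0)*(2*6²)))*(118 + 758) - 1598022 = (8*(-4*36))*876 - 1598022 = (8*(-2*72))*876 - 1598022 = (8*(-144))*876 - 1598022 = -1152*876 - 1598022 = -1009152 - 1598022 = -2607174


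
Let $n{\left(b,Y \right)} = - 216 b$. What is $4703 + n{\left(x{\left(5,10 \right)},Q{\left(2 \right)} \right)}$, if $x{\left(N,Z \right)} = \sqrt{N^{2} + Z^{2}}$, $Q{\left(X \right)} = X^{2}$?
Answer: $4703 - 1080 \sqrt{5} \approx 2288.0$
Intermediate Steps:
$4703 + n{\left(x{\left(5,10 \right)},Q{\left(2 \right)} \right)} = 4703 - 216 \sqrt{5^{2} + 10^{2}} = 4703 - 216 \sqrt{25 + 100} = 4703 - 216 \sqrt{125} = 4703 - 216 \cdot 5 \sqrt{5} = 4703 - 1080 \sqrt{5}$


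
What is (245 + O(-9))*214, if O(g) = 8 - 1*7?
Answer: 52644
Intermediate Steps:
O(g) = 1 (O(g) = 8 - 7 = 1)
(245 + O(-9))*214 = (245 + 1)*214 = 246*214 = 52644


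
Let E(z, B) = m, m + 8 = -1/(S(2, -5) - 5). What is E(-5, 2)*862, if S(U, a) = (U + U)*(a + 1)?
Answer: -143954/21 ≈ -6855.0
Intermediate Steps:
S(U, a) = 2*U*(1 + a) (S(U, a) = (2*U)*(1 + a) = 2*U*(1 + a))
m = -167/21 (m = -8 - 1/(2*2*(1 - 5) - 5) = -8 - 1/(2*2*(-4) - 5) = -8 - 1/(-16 - 5) = -8 - 1/(-21) = -8 - 1*(-1/21) = -8 + 1/21 = -167/21 ≈ -7.9524)
E(z, B) = -167/21
E(-5, 2)*862 = -167/21*862 = -143954/21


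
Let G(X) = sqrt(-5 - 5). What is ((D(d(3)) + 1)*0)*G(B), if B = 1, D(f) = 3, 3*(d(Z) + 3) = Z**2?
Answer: 0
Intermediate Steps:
d(Z) = -3 + Z**2/3
G(X) = I*sqrt(10) (G(X) = sqrt(-10) = I*sqrt(10))
((D(d(3)) + 1)*0)*G(B) = ((3 + 1)*0)*(I*sqrt(10)) = (4*0)*(I*sqrt(10)) = 0*(I*sqrt(10)) = 0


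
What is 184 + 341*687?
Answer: 234451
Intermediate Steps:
184 + 341*687 = 184 + 234267 = 234451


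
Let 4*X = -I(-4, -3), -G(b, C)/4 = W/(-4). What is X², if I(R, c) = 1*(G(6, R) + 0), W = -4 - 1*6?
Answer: 25/4 ≈ 6.2500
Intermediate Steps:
W = -10 (W = -4 - 6 = -10)
G(b, C) = -10 (G(b, C) = -(-40)/(-4) = -(-40)*(-1)/4 = -4*5/2 = -10)
I(R, c) = -10 (I(R, c) = 1*(-10 + 0) = 1*(-10) = -10)
X = 5/2 (X = (-1*(-10))/4 = (¼)*10 = 5/2 ≈ 2.5000)
X² = (5/2)² = 25/4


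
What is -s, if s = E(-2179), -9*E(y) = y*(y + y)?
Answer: 9496082/9 ≈ 1.0551e+6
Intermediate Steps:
E(y) = -2*y**2/9 (E(y) = -y*(y + y)/9 = -y*2*y/9 = -2*y**2/9)
s = -9496082/9 (s = -2/9*(-2179)**2 = -2/9*4748041 = -9496082/9 ≈ -1.0551e+6)
-s = -1*(-9496082/9) = 9496082/9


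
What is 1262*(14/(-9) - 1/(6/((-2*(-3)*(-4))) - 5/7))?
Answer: -17668/27 ≈ -654.37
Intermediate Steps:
1262*(14/(-9) - 1/(6/((-2*(-3)*(-4))) - 5/7)) = 1262*(14*(-⅑) - 1/(6/((6*(-4))) - 5*⅐)) = 1262*(-14/9 - 1/(6/(-24) - 5/7)) = 1262*(-14/9 - 1/(6*(-1/24) - 5/7)) = 1262*(-14/9 - 1/(-¼ - 5/7)) = 1262*(-14/9 - 1/(-27/28)) = 1262*(-14/9 - 1*(-28/27)) = 1262*(-14/9 + 28/27) = 1262*(-14/27) = -17668/27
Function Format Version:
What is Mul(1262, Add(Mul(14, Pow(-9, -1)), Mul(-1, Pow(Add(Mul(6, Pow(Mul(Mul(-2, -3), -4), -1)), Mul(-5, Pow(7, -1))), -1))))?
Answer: Rational(-17668, 27) ≈ -654.37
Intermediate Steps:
Mul(1262, Add(Mul(14, Pow(-9, -1)), Mul(-1, Pow(Add(Mul(6, Pow(Mul(Mul(-2, -3), -4), -1)), Mul(-5, Pow(7, -1))), -1)))) = Mul(1262, Add(Mul(14, Rational(-1, 9)), Mul(-1, Pow(Add(Mul(6, Pow(Mul(6, -4), -1)), Mul(-5, Rational(1, 7))), -1)))) = Mul(1262, Add(Rational(-14, 9), Mul(-1, Pow(Add(Mul(6, Pow(-24, -1)), Rational(-5, 7)), -1)))) = Mul(1262, Add(Rational(-14, 9), Mul(-1, Pow(Add(Mul(6, Rational(-1, 24)), Rational(-5, 7)), -1)))) = Mul(1262, Add(Rational(-14, 9), Mul(-1, Pow(Add(Rational(-1, 4), Rational(-5, 7)), -1)))) = Mul(1262, Add(Rational(-14, 9), Mul(-1, Pow(Rational(-27, 28), -1)))) = Mul(1262, Add(Rational(-14, 9), Mul(-1, Rational(-28, 27)))) = Mul(1262, Add(Rational(-14, 9), Rational(28, 27))) = Mul(1262, Rational(-14, 27)) = Rational(-17668, 27)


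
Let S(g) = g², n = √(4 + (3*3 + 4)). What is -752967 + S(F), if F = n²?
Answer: -752678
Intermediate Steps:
n = √17 (n = √(4 + (9 + 4)) = √(4 + 13) = √17 ≈ 4.1231)
F = 17 (F = (√17)² = 17)
-752967 + S(F) = -752967 + 17² = -752967 + 289 = -752678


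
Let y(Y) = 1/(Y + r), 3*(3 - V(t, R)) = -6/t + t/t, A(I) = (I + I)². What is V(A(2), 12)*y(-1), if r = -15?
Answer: -67/384 ≈ -0.17448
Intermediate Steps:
A(I) = 4*I² (A(I) = (2*I)² = 4*I²)
V(t, R) = 8/3 + 2/t (V(t, R) = 3 - (-6/t + t/t)/3 = 3 - (-6/t + 1)/3 = 3 - (1 - 6/t)/3 = 3 + (-⅓ + 2/t) = 8/3 + 2/t)
y(Y) = 1/(-15 + Y) (y(Y) = 1/(Y - 15) = 1/(-15 + Y))
V(A(2), 12)*y(-1) = (8/3 + 2/((4*2²)))/(-15 - 1) = (8/3 + 2/((4*4)))/(-16) = (8/3 + 2/16)*(-1/16) = (8/3 + 2*(1/16))*(-1/16) = (8/3 + ⅛)*(-1/16) = (67/24)*(-1/16) = -67/384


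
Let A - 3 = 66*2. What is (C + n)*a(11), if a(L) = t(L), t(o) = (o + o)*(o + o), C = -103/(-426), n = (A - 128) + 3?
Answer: 1055846/213 ≈ 4957.0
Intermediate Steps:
A = 135 (A = 3 + 66*2 = 3 + 132 = 135)
n = 10 (n = (135 - 128) + 3 = 7 + 3 = 10)
C = 103/426 (C = -103*(-1/426) = 103/426 ≈ 0.24178)
t(o) = 4*o² (t(o) = (2*o)*(2*o) = 4*o²)
a(L) = 4*L²
(C + n)*a(11) = (103/426 + 10)*(4*11²) = 4363*(4*121)/426 = (4363/426)*484 = 1055846/213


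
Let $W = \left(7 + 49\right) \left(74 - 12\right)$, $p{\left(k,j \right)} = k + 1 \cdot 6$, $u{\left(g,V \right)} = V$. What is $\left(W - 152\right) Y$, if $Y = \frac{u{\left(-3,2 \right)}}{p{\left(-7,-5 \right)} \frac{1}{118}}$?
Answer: $-783520$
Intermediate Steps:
$p{\left(k,j \right)} = 6 + k$ ($p{\left(k,j \right)} = k + 6 = 6 + k$)
$Y = -236$ ($Y = \frac{2}{\left(6 - 7\right) \frac{1}{118}} = \frac{2}{\left(-1\right) \frac{1}{118}} = \frac{2}{- \frac{1}{118}} = 2 \left(-118\right) = -236$)
$W = 3472$ ($W = 56 \left(74 - 12\right) = 56 \cdot 62 = 3472$)
$\left(W - 152\right) Y = \left(3472 - 152\right) \left(-236\right) = 3320 \left(-236\right) = -783520$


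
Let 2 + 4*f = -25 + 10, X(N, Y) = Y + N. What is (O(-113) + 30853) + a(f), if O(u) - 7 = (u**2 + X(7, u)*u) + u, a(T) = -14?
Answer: 55480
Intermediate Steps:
X(N, Y) = N + Y
f = -17/4 (f = -1/2 + (-25 + 10)/4 = -1/2 + (1/4)*(-15) = -1/2 - 15/4 = -17/4 ≈ -4.2500)
O(u) = 7 + u + u**2 + u*(7 + u) (O(u) = 7 + ((u**2 + (7 + u)*u) + u) = 7 + ((u**2 + u*(7 + u)) + u) = 7 + (u + u**2 + u*(7 + u)) = 7 + u + u**2 + u*(7 + u))
(O(-113) + 30853) + a(f) = ((7 + 2*(-113)**2 + 8*(-113)) + 30853) - 14 = ((7 + 2*12769 - 904) + 30853) - 14 = ((7 + 25538 - 904) + 30853) - 14 = (24641 + 30853) - 14 = 55494 - 14 = 55480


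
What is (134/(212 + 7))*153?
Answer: 6834/73 ≈ 93.616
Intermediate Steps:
(134/(212 + 7))*153 = (134/219)*153 = 6834/73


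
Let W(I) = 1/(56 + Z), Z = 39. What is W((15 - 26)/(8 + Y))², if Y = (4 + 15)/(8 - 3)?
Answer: 1/9025 ≈ 0.00011080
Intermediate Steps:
Y = 19/5 ≈ 3.8000
W(I) = 1/95 (W(I) = 1/(56 + 39) = 1/95)
W((15 - 26)/(8 + Y))² = (1/95)² = 1/9025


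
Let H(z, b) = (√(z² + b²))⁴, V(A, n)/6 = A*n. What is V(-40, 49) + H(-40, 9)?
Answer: 2814001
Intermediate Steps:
V(A, n) = 6*A*n (V(A, n) = 6*(A*n) = 6*A*n)
H(z, b) = (b² + z²)² (H(z, b) = (√(b² + z²))⁴ = (b² + z²)²)
V(-40, 49) + H(-40, 9) = 6*(-40)*49 + (9² + (-40)²)² = -11760 + (81 + 1600)² = -11760 + 1681² = -11760 + 2825761 = 2814001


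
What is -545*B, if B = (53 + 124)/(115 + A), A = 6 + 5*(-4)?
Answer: -96465/101 ≈ -955.10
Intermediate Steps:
A = -14 (A = 6 - 20 = -14)
B = 177/101 (B = (53 + 124)/(115 - 14) = 177/101 ≈ 1.7525)
-545*B = -545*177/101 = -96465/101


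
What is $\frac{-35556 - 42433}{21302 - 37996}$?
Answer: $\frac{77989}{16694} \approx 4.6717$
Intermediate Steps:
$\frac{-35556 - 42433}{21302 - 37996} = - \frac{77989}{-16694} = \left(-77989\right) \left(- \frac{1}{16694}\right) = \frac{77989}{16694}$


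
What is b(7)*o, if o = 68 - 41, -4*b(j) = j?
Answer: -189/4 ≈ -47.250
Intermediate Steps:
b(j) = -j/4
o = 27
b(7)*o = -1/4*7*27 = -7/4*27 = -189/4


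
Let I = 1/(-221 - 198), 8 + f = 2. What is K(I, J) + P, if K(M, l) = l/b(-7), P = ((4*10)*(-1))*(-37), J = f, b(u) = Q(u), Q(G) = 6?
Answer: 1479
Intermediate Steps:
f = -6 (f = -8 + 2 = -6)
b(u) = 6
J = -6
P = 1480 (P = (40*(-1))*(-37) = -40*(-37) = 1480)
I = -1/419 (I = 1/(-419) = -1/419 ≈ -0.0023866)
K(M, l) = l/6
K(I, J) + P = (⅙)*(-6) + 1480 = -1 + 1480 = 1479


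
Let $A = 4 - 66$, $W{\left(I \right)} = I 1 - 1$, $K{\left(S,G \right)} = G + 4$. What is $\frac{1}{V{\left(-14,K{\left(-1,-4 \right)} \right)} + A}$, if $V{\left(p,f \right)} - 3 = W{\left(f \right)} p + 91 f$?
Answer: $- \frac{1}{45} \approx -0.022222$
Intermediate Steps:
$K{\left(S,G \right)} = 4 + G$
$W{\left(I \right)} = -1 + I$ ($W{\left(I \right)} = I - 1 = -1 + I$)
$V{\left(p,f \right)} = 3 + 91 f + p \left(-1 + f\right)$ ($V{\left(p,f \right)} = 3 + \left(\left(-1 + f\right) p + 91 f\right) = 3 + \left(p \left(-1 + f\right) + 91 f\right) = 3 + \left(91 f + p \left(-1 + f\right)\right) = 3 + 91 f + p \left(-1 + f\right)$)
$A = -62$ ($A = 4 - 66 = -62$)
$\frac{1}{V{\left(-14,K{\left(-1,-4 \right)} \right)} + A} = \frac{1}{\left(3 + 91 \left(4 - 4\right) - 14 \left(-1 + \left(4 - 4\right)\right)\right) - 62} = \frac{1}{\left(3 + 91 \cdot 0 - 14 \left(-1 + 0\right)\right) - 62} = \frac{1}{\left(3 + 0 - -14\right) - 62} = \frac{1}{\left(3 + 0 + 14\right) - 62} = \frac{1}{17 - 62} = \frac{1}{-45} = - \frac{1}{45}$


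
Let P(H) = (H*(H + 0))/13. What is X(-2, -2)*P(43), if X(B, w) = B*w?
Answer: 7396/13 ≈ 568.92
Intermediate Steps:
P(H) = H²/13 (P(H) = (H*H)*(1/13) = H²*(1/13) = H²/13)
X(-2, -2)*P(43) = (-2*(-2))*((1/13)*43²) = 4*((1/13)*1849) = 4*(1849/13) = 7396/13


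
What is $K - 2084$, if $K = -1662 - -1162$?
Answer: $-2584$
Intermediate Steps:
$K = -500$ ($K = -1662 + 1162 = -500$)
$K - 2084 = -500 - 2084 = -2584$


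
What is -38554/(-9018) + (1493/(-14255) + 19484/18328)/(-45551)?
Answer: 57353183902986959/13415302113722190 ≈ 4.2752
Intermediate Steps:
-38554/(-9018) + (1493/(-14255) + 19484/18328)/(-45551) = -38554*(-1/9018) + (1493*(-1/14255) + 19484*(1/18328))*(-1/45551) = 19277/4509 + (-1493/14255 + 4871/4582)*(-1/45551) = 19277/4509 + (62595179/65316410)*(-1/45551) = 19277/4509 - 62595179/2975227791910 = 57353183902986959/13415302113722190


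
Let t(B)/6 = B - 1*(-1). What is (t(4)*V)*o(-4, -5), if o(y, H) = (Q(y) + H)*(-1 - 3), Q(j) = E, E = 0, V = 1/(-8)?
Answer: -75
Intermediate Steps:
V = -⅛ ≈ -0.12500
t(B) = 6 + 6*B (t(B) = 6*(B - 1*(-1)) = 6*(B + 1) = 6*(1 + B) = 6 + 6*B)
Q(j) = 0
o(y, H) = -4*H (o(y, H) = (0 + H)*(-1 - 3) = H*(-4) = -4*H)
(t(4)*V)*o(-4, -5) = ((6 + 6*4)*(-⅛))*(-4*(-5)) = ((6 + 24)*(-⅛))*20 = (30*(-⅛))*20 = -15/4*20 = -75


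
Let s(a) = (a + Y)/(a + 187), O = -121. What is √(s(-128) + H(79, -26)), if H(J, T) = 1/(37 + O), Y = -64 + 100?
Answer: I*√9648093/2478 ≈ 1.2535*I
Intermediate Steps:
Y = 36
s(a) = (36 + a)/(187 + a) (s(a) = (a + 36)/(a + 187) = (36 + a)/(187 + a))
H(J, T) = -1/84 (H(J, T) = 1/(37 - 121) = 1/(-84) = -1/84)
√(s(-128) + H(79, -26)) = √((36 - 128)/(187 - 128) - 1/84) = √(-92/59 - 1/84) = √(-7787/4956) = I*√9648093/2478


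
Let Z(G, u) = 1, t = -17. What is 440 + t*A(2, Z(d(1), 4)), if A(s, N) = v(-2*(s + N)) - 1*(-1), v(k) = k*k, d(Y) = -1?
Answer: -189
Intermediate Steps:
v(k) = k**2
A(s, N) = 1 + (-2*N - 2*s)**2 (A(s, N) = (-2*(s + N))**2 - 1*(-1) = (-2*(N + s))**2 + 1 = (-2*N - 2*s)**2 + 1 = 1 + (-2*N - 2*s)**2)
440 + t*A(2, Z(d(1), 4)) = 440 - 17*(1 + 4*(1 + 2)**2) = 440 - 17*(1 + 4*3**2) = 440 - 17*(1 + 4*9) = 440 - 17*(1 + 36) = 440 - 17*37 = 440 - 629 = -189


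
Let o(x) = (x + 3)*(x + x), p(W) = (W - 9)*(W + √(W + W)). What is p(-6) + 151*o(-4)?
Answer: 1298 - 30*I*√3 ≈ 1298.0 - 51.962*I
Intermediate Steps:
p(W) = (-9 + W)*(W + √2*√W) (p(W) = (-9 + W)*(W + √(2*W)) = (-9 + W)*(W + √2*√W))
o(x) = 2*x*(3 + x) (o(x) = (3 + x)*(2*x) = 2*x*(3 + x))
p(-6) + 151*o(-4) = ((-6)² - 9*(-6) + √2*(-6)^(3/2) - 9*√2*√(-6)) + 151*(2*(-4)*(3 - 4)) = (36 + 54 + √2*(-6*I*√6) - 9*√2*I*√6) + 151*(2*(-4)*(-1)) = (36 + 54 - 12*I*√3 - 18*I*√3) + 151*8 = (90 - 30*I*√3) + 1208 = 1298 - 30*I*√3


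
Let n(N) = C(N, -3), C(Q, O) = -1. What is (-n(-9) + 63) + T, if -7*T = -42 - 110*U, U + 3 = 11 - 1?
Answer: 180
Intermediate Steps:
U = 7 (U = -3 + (11 - 1) = -3 + 10 = 7)
n(N) = -1
T = 116 (T = -(-42 - 110*7)/7 = -(-42 - 770)/7 = -⅐*(-812) = 116)
(-n(-9) + 63) + T = (-1*(-1) + 63) + 116 = (1 + 63) + 116 = 64 + 116 = 180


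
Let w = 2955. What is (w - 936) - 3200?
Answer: -1181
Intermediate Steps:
(w - 936) - 3200 = (2955 - 936) - 3200 = 2019 - 3200 = -1181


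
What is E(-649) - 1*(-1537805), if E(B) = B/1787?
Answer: 2748056886/1787 ≈ 1.5378e+6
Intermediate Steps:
E(B) = B/1787 (E(B) = B*(1/1787) = B/1787)
E(-649) - 1*(-1537805) = (1/1787)*(-649) - 1*(-1537805) = -649/1787 + 1537805 = 2748056886/1787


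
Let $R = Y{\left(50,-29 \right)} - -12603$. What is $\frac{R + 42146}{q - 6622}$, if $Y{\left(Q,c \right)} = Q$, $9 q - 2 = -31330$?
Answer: $- \frac{493191}{90926} \approx -5.4241$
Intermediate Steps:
$q = - \frac{31328}{9}$ ($q = \frac{2}{9} + \frac{1}{9} \left(-31330\right) = \frac{2}{9} - \frac{31330}{9} = - \frac{31328}{9} \approx -3480.9$)
$R = 12653$ ($R = 50 - -12603 = 50 + 12603 = 12653$)
$\frac{R + 42146}{q - 6622} = \frac{12653 + 42146}{- \frac{31328}{9} - 6622} = \frac{54799}{- \frac{31328}{9} - 6622} = \frac{54799}{- \frac{90926}{9}} = 54799 \left(- \frac{9}{90926}\right) = - \frac{493191}{90926}$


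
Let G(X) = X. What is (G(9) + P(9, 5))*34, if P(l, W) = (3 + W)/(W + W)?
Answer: 1666/5 ≈ 333.20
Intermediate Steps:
P(l, W) = (3 + W)/(2*W) (P(l, W) = (3 + W)/((2*W)) = (3 + W)*(1/(2*W)) = (3 + W)/(2*W))
(G(9) + P(9, 5))*34 = (9 + (1/2)*(3 + 5)/5)*34 = (9 + (1/2)*(1/5)*8)*34 = (9 + 4/5)*34 = (49/5)*34 = 1666/5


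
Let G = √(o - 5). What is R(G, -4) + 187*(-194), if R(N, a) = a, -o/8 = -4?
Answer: -36282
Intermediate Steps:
o = 32 (o = -8*(-4) = 32)
G = 3*√3 (G = √(32 - 5) = √27 = 3*√3 ≈ 5.1962)
R(G, -4) + 187*(-194) = -4 + 187*(-194) = -4 - 36278 = -36282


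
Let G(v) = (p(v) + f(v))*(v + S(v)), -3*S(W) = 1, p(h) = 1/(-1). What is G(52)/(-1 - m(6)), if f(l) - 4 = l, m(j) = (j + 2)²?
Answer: -1705/39 ≈ -43.718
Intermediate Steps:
p(h) = -1
m(j) = (2 + j)²
f(l) = 4 + l
S(W) = -⅓ (S(W) = -⅓*1 = -⅓)
G(v) = (3 + v)*(-⅓ + v) (G(v) = (-1 + (4 + v))*(v - ⅓) = (3 + v)*(-⅓ + v))
G(52)/(-1 - m(6)) = (-1 + 52² + (8/3)*52)/(-1 - (2 + 6)²) = (-1 + 2704 + 416/3)/(-1 - 1*8²) = (8525/3)/(-1 - 1*64) = (8525/3)/(-1 - 64) = (8525/3)/(-65) = -1/65*8525/3 = -1705/39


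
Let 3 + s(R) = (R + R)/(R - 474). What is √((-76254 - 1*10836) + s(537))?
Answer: I*√38400495/21 ≈ 295.09*I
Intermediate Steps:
s(R) = -3 + 2*R/(-474 + R) (s(R) = -3 + (R + R)/(R - 474) = -3 + (2*R)/(-474 + R) = -3 + 2*R/(-474 + R))
√((-76254 - 1*10836) + s(537)) = √((-76254 - 1*10836) + (1422 - 1*537)/(-474 + 537)) = √((-76254 - 10836) + (1422 - 537)/63) = √(-87090 + (1/63)*885) = √(-87090 + 295/21) = √(-1828595/21) = I*√38400495/21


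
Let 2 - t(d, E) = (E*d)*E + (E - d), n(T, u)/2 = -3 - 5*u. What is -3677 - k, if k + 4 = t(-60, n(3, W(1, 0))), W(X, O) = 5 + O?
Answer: -191831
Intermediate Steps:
n(T, u) = -6 - 10*u (n(T, u) = 2*(-3 - 5*u) = -6 - 10*u)
t(d, E) = 2 + d - E - d*E**2 (t(d, E) = 2 - ((E*d)*E + (E - d)) = 2 - (d*E**2 + (E - d)) = 2 - (E - d + d*E**2) = 2 + (d - E - d*E**2) = 2 + d - E - d*E**2)
k = 188154 (k = -4 + (2 - 60 - (-6 - 10*(5 + 0)) - 1*(-60)*(-6 - 10*(5 + 0))**2) = -4 + (2 - 60 - (-6 - 10*5) - 1*(-60)*(-6 - 10*5)**2) = -4 + (2 - 60 - (-6 - 50) - 1*(-60)*(-6 - 50)**2) = -4 + (2 - 60 - 1*(-56) - 1*(-60)*(-56)**2) = -4 + (2 - 60 + 56 - 1*(-60)*3136) = -4 + (2 - 60 + 56 + 188160) = -4 + 188158 = 188154)
-3677 - k = -3677 - 1*188154 = -3677 - 188154 = -191831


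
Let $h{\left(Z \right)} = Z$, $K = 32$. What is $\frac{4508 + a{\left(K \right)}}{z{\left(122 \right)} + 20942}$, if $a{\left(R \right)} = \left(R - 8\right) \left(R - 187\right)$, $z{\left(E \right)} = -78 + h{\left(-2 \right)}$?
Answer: $\frac{394}{10431} \approx 0.037772$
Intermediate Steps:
$z{\left(E \right)} = -80$ ($z{\left(E \right)} = -78 - 2 = -80$)
$a{\left(R \right)} = \left(-187 + R\right) \left(-8 + R\right)$ ($a{\left(R \right)} = \left(-8 + R\right) \left(-187 + R\right) = \left(-187 + R\right) \left(-8 + R\right)$)
$\frac{4508 + a{\left(K \right)}}{z{\left(122 \right)} + 20942} = \frac{4508 + \left(1496 + 32^{2} - 6240\right)}{-80 + 20942} = \frac{4508 + \left(1496 + 1024 - 6240\right)}{20862} = \left(4508 - 3720\right) \frac{1}{20862} = 788 \cdot \frac{1}{20862} = \frac{394}{10431}$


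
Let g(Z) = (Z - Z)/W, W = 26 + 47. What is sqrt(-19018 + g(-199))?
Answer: I*sqrt(19018) ≈ 137.91*I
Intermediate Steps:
W = 73
g(Z) = 0 (g(Z) = (Z - Z)/73 = 0*(1/73) = 0)
sqrt(-19018 + g(-199)) = sqrt(-19018 + 0) = sqrt(-19018) = I*sqrt(19018)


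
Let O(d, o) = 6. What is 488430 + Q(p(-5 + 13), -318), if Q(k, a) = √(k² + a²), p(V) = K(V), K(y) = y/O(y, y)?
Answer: 488430 + 2*√227533/3 ≈ 4.8875e+5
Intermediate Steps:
K(y) = y/6
p(V) = V/6
Q(k, a) = √(a² + k²)
488430 + Q(p(-5 + 13), -318) = 488430 + √((-318)² + ((-5 + 13)/6)²) = 488430 + √(101124 + ((⅙)*8)²) = 488430 + √(101124 + (4/3)²) = 488430 + √(101124 + 16/9) = 488430 + √(910132/9) = 488430 + 2*√227533/3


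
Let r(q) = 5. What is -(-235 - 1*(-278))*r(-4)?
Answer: -215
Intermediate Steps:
-(-235 - 1*(-278))*r(-4) = -(-235 - 1*(-278))*5 = -(-235 + 278)*5 = -43*5 = -1*215 = -215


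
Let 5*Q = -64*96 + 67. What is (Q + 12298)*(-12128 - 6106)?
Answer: -1010400642/5 ≈ -2.0208e+8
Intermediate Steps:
Q = -6077/5 (Q = (-64*96 + 67)/5 = (-6144 + 67)/5 = (⅕)*(-6077) = -6077/5 ≈ -1215.4)
(Q + 12298)*(-12128 - 6106) = (-6077/5 + 12298)*(-12128 - 6106) = (55413/5)*(-18234) = -1010400642/5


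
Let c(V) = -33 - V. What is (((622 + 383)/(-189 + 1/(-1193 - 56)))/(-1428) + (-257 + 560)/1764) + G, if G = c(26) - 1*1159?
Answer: -2873670960767/2359675752 ≈ -1217.8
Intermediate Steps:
G = -1218 (G = (-33 - 1*26) - 1*1159 = (-33 - 26) - 1159 = -59 - 1159 = -1218)
(((622 + 383)/(-189 + 1/(-1193 - 56)))/(-1428) + (-257 + 560)/1764) + G = (((622 + 383)/(-189 + 1/(-1193 - 56)))/(-1428) + (-257 + 560)/1764) - 1218 = ((1005/(-189 + 1/(-1249)))*(-1/1428) + 303*(1/1764)) - 1218 = ((1005/(-189 - 1/1249))*(-1/1428) + 101/588) - 1218 = ((1005/(-236062/1249))*(-1/1428) + 101/588) - 1218 = ((1005*(-1249/236062))*(-1/1428) + 101/588) - 1218 = (-1255245/236062*(-1/1428) + 101/588) - 1218 = (418415/112365512 + 101/588) - 1218 = 414105169/2359675752 - 1218 = -2873670960767/2359675752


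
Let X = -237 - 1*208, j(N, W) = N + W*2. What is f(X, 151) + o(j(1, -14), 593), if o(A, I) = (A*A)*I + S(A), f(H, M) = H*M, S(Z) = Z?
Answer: 365075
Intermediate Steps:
j(N, W) = N + 2*W
X = -445 (X = -237 - 208 = -445)
o(A, I) = A + I*A² (o(A, I) = (A*A)*I + A = A²*I + A = I*A² + A = A + I*A²)
f(X, 151) + o(j(1, -14), 593) = -445*151 + (1 + 2*(-14))*(1 + (1 + 2*(-14))*593) = -67195 + (1 - 28)*(1 + (1 - 28)*593) = -67195 - 27*(1 - 27*593) = -67195 - 27*(1 - 16011) = -67195 - 27*(-16010) = -67195 + 432270 = 365075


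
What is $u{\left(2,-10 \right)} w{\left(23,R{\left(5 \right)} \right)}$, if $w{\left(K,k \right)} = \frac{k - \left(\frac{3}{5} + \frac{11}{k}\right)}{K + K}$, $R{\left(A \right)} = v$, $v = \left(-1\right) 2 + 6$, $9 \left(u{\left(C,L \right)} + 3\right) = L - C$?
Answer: $- \frac{169}{2760} \approx -0.061232$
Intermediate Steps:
$u{\left(C,L \right)} = -3 - \frac{C}{9} + \frac{L}{9}$ ($u{\left(C,L \right)} = -3 + \frac{L - C}{9} = -3 - \left(- \frac{L}{9} + \frac{C}{9}\right) = -3 - \frac{C}{9} + \frac{L}{9}$)
$v = 4$ ($v = -2 + 6 = 4$)
$R{\left(A \right)} = 4$
$w{\left(K,k \right)} = \frac{- \frac{3}{5} + k - \frac{11}{k}}{2 K}$ ($w{\left(K,k \right)} = \frac{k - \left(\frac{3}{5} + \frac{11}{k}\right)}{2 K} = \left(k - \left(\frac{3}{5} + \frac{11}{k}\right)\right) \frac{1}{2 K} = \left(- \frac{3}{5} + k - \frac{11}{k}\right) \frac{1}{2 K} = \frac{- \frac{3}{5} + k - \frac{11}{k}}{2 K}$)
$u{\left(2,-10 \right)} w{\left(23,R{\left(5 \right)} \right)} = \left(-3 - \frac{2}{9} + \frac{1}{9} \left(-10\right)\right) \frac{-55 + 4 \left(-3 + 5 \cdot 4\right)}{10 \cdot 23 \cdot 4} = \left(-3 - \frac{2}{9} - \frac{10}{9}\right) \frac{1}{10} \cdot \frac{1}{23} \cdot \frac{1}{4} \left(-55 + 4 \left(-3 + 20\right)\right) = - \frac{13 \cdot \frac{1}{10} \cdot \frac{1}{23} \cdot \frac{1}{4} \left(-55 + 4 \cdot 17\right)}{3} = - \frac{13 \cdot \frac{1}{10} \cdot \frac{1}{23} \cdot \frac{1}{4} \left(-55 + 68\right)}{3} = - \frac{13 \cdot \frac{1}{10} \cdot \frac{1}{23} \cdot \frac{1}{4} \cdot 13}{3} = \left(- \frac{13}{3}\right) \frac{13}{920} = - \frac{169}{2760}$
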